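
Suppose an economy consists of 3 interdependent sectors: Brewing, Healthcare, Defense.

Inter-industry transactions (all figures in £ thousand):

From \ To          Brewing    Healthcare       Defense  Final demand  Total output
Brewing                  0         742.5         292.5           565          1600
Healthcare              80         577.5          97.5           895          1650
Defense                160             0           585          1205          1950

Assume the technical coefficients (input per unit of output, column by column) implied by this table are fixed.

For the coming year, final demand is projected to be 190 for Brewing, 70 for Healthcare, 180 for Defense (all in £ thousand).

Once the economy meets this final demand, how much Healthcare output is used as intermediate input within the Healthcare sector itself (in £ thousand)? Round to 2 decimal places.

z_HH = 53.98

Technical coefficients a_ij = z_ij / X_j:
  a_BB = 0/1600 = 0.00, a_HB = 80/1600 = 0.05, a_DB = 160/1600 = 0.10
  a_BH = 742.5/1650 = 0.45, a_HH = 577.5/1650 = 0.35, a_DH = 0/1650 = 0.00
  a_BD = 292.5/1950 = 0.15, a_HD = 97.5/1950 = 0.05, a_DD = 585/1950 = 0.30
I − A =
  [   1.00    -0.45    -0.15]
  [  -0.05     0.65    -0.05]
  [  -0.10     0.00     0.70]
Cofactors of I−A, C_ij = (−1)^(i+j)·(minor ij) (rows/columns in the sector order above):
  C_11 = (0.65)(0.70) − (-0.05)(0.00) = 0.4550
  C_12 = −[(-0.05)(0.70) − (-0.05)(-0.10)] = 0.0400
  C_13 = (-0.05)(0.00) − (0.65)(-0.10) = 0.0650
  C_21 = −[(-0.45)(0.70) − (-0.15)(0.00)] = 0.3150
  C_22 = (1.00)(0.70) − (-0.15)(-0.10) = 0.6850
  C_23 = −[(1.00)(0.00) − (-0.45)(-0.10)] = 0.0450
  C_31 = (-0.45)(-0.05) − (-0.15)(0.65) = 0.1200
  C_32 = −[(1.00)(-0.05) − (-0.15)(-0.05)] = 0.0575
  C_33 = (1.00)(0.65) − (-0.45)(-0.05) = 0.6275
det(I−A) = Σ_j (I−A)_1j·C_1j = (1.00)(0.4550) + (-0.45)(0.0400) + (-0.15)(0.0650) = 0.42725
adj(I−A) = Cᵀ =
  [ 0.4550   0.3150   0.1200]
  [ 0.0400   0.6850   0.0575]
  [ 0.0650   0.0450   0.6275]
(I − A)⁻¹ = adj(I−A) / det(I−A) ≈
  [   1.0650     0.7373     0.2809]
  [   0.0936     1.6033     0.1346]
  [   0.1521     0.1053     1.4687]
First solve x = (I − A)⁻¹ d = adj(I−A)·d / det(I−A); in particular x_H = (0.0400·190 + 0.6850·70 + 0.0575·180) / 0.42725 = 65.90 / 0.42725 ≈ 154.2422.
Intermediate flow from H to H: z_HH = a_HH · x_H = 0.35 × 65.90 / 0.42725 = 23.065 / 0.42725 ≈ 53.98.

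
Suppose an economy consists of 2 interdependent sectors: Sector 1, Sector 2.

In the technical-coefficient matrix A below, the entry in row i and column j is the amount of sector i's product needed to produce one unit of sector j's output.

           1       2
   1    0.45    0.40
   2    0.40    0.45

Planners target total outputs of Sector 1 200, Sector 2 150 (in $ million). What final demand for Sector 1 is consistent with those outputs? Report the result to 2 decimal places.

I − A =
  [   0.55    -0.40]
  [  -0.40     0.55]
d = (I − A) x:
  d_1 = (+0.55)·200 + (-0.40)·150 = 50.00
  d_2 = (-0.40)·200 + (+0.55)·150 = 2.50

d_1 = 50.00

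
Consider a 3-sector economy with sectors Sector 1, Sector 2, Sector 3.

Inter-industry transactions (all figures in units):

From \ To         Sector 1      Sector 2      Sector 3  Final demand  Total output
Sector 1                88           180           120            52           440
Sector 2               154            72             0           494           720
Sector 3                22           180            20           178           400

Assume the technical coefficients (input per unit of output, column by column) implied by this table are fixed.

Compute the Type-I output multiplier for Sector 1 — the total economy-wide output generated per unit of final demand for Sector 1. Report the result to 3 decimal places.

m_1 = 2.352

Technical coefficients a_ij = z_ij / X_j:
  a_11 = 88/440 = 0.20, a_21 = 154/440 = 0.35, a_31 = 22/440 = 0.05
  a_12 = 180/720 = 0.25, a_22 = 72/720 = 0.10, a_32 = 180/720 = 0.25
  a_13 = 120/400 = 0.30, a_23 = 0/400 = 0.00, a_33 = 20/400 = 0.05
I − A =
  [   0.80    -0.25    -0.30]
  [  -0.35     0.90     0.00]
  [  -0.05    -0.25     0.95]
Cofactors of I−A, C_ij = (−1)^(i+j)·(minor ij) (rows/columns in the sector order above):
  C_11 = (0.90)(0.95) − (0.00)(-0.25) = 0.8550
  C_12 = −[(-0.35)(0.95) − (0.00)(-0.05)] = 0.3325
  C_13 = (-0.35)(-0.25) − (0.90)(-0.05) = 0.1325
  C_21 = −[(-0.25)(0.95) − (-0.30)(-0.25)] = 0.3125
  C_22 = (0.80)(0.95) − (-0.30)(-0.05) = 0.7450
  C_23 = −[(0.80)(-0.25) − (-0.25)(-0.05)] = 0.2125
  C_31 = (-0.25)(0.00) − (-0.30)(0.90) = 0.2700
  C_32 = −[(0.80)(0.00) − (-0.30)(-0.35)] = 0.1050
  C_33 = (0.80)(0.90) − (-0.25)(-0.35) = 0.6325
det(I−A) = Σ_j (I−A)_1j·C_1j = (0.80)(0.8550) + (-0.25)(0.3325) + (-0.30)(0.1325) = 0.561125
adj(I−A) = Cᵀ =
  [ 0.8550   0.3125   0.2700]
  [ 0.3325   0.7450   0.1050]
  [ 0.1325   0.2125   0.6325]
(I − A)⁻¹ = adj(I−A) / det(I−A) ≈
  [   1.5237     0.5569     0.4812]
  [   0.5926     1.3277     0.1871]
  [   0.2361     0.3787     1.1272]
The output multiplier for sector j is the column-j sum of the Leontief inverse (I − A)⁻¹ = adj(I−A) / det(I−A).
Column 1 of adj(I−A): (0.8550, 0.3325, 0.1325); det(I−A) = 0.561125.
m_1 = (0.8550 + 0.3325 + 0.1325) / 0.561125 = 1.32 / 0.561125 ≈ 2.352.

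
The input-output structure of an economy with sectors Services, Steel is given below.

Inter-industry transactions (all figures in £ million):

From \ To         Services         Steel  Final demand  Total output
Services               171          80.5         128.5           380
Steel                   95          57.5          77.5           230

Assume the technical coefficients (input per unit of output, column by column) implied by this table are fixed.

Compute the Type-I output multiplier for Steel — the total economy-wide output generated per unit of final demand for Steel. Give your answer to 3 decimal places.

Technical coefficients a_ij = z_ij / X_j:
  a_11 = 171/380 = 0.45, a_21 = 95/380 = 0.25
  a_12 = 80.5/230 = 0.35, a_22 = 57.5/230 = 0.25
I − A =
  [   0.55    -0.35]
  [  -0.25     0.75]
det(I−A) = (0.55)(0.75) − (-0.35)(-0.25) = 0.3250
adj(I−A) = [[0.75, 0.35], [0.25, 0.55]]
(I − A)⁻¹ = adj(I−A) / det(I−A) ≈
  [   2.3077     1.0769]
  [   0.7692     1.6923]
The output multiplier for sector j is the column-j sum of the Leontief inverse (I − A)⁻¹ = adj(I−A) / det(I−A).
Column 2 of adj(I−A): (0.35, 0.55); det(I−A) = 0.3250.
m_2 = (0.35 + 0.55) / 0.3250 = 0.90 / 0.3250 ≈ 2.769.

m_2 = 2.769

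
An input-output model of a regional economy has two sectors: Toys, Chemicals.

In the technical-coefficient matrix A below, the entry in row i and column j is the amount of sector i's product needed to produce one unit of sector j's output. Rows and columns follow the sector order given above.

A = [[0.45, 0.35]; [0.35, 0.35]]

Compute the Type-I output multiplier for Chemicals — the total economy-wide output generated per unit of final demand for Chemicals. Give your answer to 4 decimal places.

I − A =
  [   0.55    -0.35]
  [  -0.35     0.65]
det(I−A) = (0.55)(0.65) − (-0.35)(-0.35) = 0.2350
adj(I−A) = [[0.65, 0.35], [0.35, 0.55]]
(I − A)⁻¹ = adj(I−A) / det(I−A) ≈
  [   2.76596     1.48936]
  [   1.48936     2.34043]
The output multiplier for sector j is the column-j sum of the Leontief inverse (I − A)⁻¹ = adj(I−A) / det(I−A).
Column C of adj(I−A): (0.35, 0.55); det(I−A) = 0.2350.
m_C = (0.35 + 0.55) / 0.2350 = 0.90 / 0.2350 ≈ 3.8298.

m_C = 3.8298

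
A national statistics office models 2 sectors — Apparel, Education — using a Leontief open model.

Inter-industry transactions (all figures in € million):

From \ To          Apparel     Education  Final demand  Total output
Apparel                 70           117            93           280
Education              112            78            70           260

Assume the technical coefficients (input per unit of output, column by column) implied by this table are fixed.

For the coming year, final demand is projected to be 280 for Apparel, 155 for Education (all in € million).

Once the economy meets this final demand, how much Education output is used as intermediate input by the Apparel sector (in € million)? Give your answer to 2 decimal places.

z_EA = 308.12

Technical coefficients a_ij = z_ij / X_j:
  a_AA = 70/280 = 0.25, a_EA = 112/280 = 0.40
  a_AE = 117/260 = 0.45, a_EE = 78/260 = 0.30
I − A =
  [   0.75    -0.45]
  [  -0.40     0.70]
det(I−A) = (0.75)(0.70) − (-0.45)(-0.40) = 0.3450
adj(I−A) = [[0.70, 0.45], [0.40, 0.75]]
(I − A)⁻¹ = adj(I−A) / det(I−A) ≈
  [   2.0290     1.3043]
  [   1.1594     2.1739]
First solve x = (I − A)⁻¹ d = adj(I−A)·d / det(I−A); in particular x_A = (0.70·280 + 0.45·155) / 0.3450 = 265.75 / 0.3450 ≈ 770.2899.
Intermediate flow from E to A: z_EA = a_EA · x_A = 0.40 × 265.75 / 0.3450 = 106.30 / 0.3450 ≈ 308.12.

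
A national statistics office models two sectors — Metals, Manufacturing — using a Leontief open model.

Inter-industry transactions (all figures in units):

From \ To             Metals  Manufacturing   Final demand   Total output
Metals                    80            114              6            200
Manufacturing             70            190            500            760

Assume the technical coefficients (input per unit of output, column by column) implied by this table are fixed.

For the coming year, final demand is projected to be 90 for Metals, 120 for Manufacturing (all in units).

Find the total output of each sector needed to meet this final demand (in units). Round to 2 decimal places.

Technical coefficients a_ij = z_ij / X_j:
  a_11 = 80/200 = 0.40, a_21 = 70/200 = 0.35
  a_12 = 114/760 = 0.15, a_22 = 190/760 = 0.25
I − A =
  [   0.60    -0.15]
  [  -0.35     0.75]
det(I−A) = (0.60)(0.75) − (-0.15)(-0.35) = 0.3975
adj(I−A) = [[0.75, 0.15], [0.35, 0.60]]
(I − A)⁻¹ = adj(I−A) / det(I−A) ≈
  [   1.8868     0.3774]
  [   0.8805     1.5094]
x = (I − A)⁻¹ d = adj(I−A)·d / det(I−A), with det(I−A) = 0.3975:
  x_1 = (0.75·90 + 0.15·120) / 0.3975 = 85.50 / 0.3975 ≈ 215.09
  x_2 = (0.35·90 + 0.60·120) / 0.3975 = 103.50 / 0.3975 ≈ 260.38

x_1 = 215.09, x_2 = 260.38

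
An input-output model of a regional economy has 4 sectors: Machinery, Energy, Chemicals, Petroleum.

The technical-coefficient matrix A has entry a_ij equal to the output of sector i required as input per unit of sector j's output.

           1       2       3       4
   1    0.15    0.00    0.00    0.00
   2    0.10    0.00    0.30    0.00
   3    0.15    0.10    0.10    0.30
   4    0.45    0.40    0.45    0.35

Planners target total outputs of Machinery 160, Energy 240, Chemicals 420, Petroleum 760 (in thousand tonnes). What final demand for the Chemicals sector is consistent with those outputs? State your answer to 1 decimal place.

d_3 = 102.0

I − A =
  [   0.85     0.00     0.00     0.00]
  [  -0.10     1.00    -0.30     0.00]
  [  -0.15    -0.10     0.90    -0.30]
  [  -0.45    -0.40    -0.45     0.65]
d = (I − A) x:
  d_1 = (+0.85)·160 + (+0.00)·240 + (+0.00)·420 + (+0.00)·760 = 136.0
  d_2 = (-0.10)·160 + (+1.00)·240 + (-0.30)·420 + (+0.00)·760 = 98.0
  d_3 = (-0.15)·160 + (-0.10)·240 + (+0.90)·420 + (-0.30)·760 = 102.0
  d_4 = (-0.45)·160 + (-0.40)·240 + (-0.45)·420 + (+0.65)·760 = 137.0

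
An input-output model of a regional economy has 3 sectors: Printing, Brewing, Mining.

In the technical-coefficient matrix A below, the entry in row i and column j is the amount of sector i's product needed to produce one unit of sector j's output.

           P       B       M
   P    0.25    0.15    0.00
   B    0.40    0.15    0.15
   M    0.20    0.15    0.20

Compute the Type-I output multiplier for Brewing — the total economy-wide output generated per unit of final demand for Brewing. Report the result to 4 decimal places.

m_B = 1.9574

I − A =
  [   0.75    -0.15     0.00]
  [  -0.40     0.85    -0.15]
  [  -0.20    -0.15     0.80]
Cofactors of I−A, C_ij = (−1)^(i+j)·(minor ij) (rows/columns in the sector order above):
  C_11 = (0.85)(0.80) − (-0.15)(-0.15) = 0.6575
  C_12 = −[(-0.40)(0.80) − (-0.15)(-0.20)] = 0.3500
  C_13 = (-0.40)(-0.15) − (0.85)(-0.20) = 0.2300
  C_21 = −[(-0.15)(0.80) − (0.00)(-0.15)] = 0.1200
  C_22 = (0.75)(0.80) − (0.00)(-0.20) = 0.6000
  C_23 = −[(0.75)(-0.15) − (-0.15)(-0.20)] = 0.1425
  C_31 = (-0.15)(-0.15) − (0.00)(0.85) = 0.0225
  C_32 = −[(0.75)(-0.15) − (0.00)(-0.40)] = 0.1125
  C_33 = (0.75)(0.85) − (-0.15)(-0.40) = 0.5775
det(I−A) = Σ_j (I−A)_1j·C_1j = (0.75)(0.6575) + (-0.15)(0.3500) + (0.00)(0.2300) = 0.440625
adj(I−A) = Cᵀ =
  [ 0.6575   0.1200   0.0225]
  [ 0.3500   0.6000   0.1125]
  [ 0.2300   0.1425   0.5775]
(I − A)⁻¹ = adj(I−A) / det(I−A) ≈
  [   1.49220     0.27234     0.05106]
  [   0.79433     1.36170     0.25532]
  [   0.52199     0.32340     1.31064]
The output multiplier for sector j is the column-j sum of the Leontief inverse (I − A)⁻¹ = adj(I−A) / det(I−A).
Column B of adj(I−A): (0.1200, 0.6000, 0.1425); det(I−A) = 0.440625.
m_B = (0.1200 + 0.6000 + 0.1425) / 0.440625 = 0.8625 / 0.440625 ≈ 1.9574.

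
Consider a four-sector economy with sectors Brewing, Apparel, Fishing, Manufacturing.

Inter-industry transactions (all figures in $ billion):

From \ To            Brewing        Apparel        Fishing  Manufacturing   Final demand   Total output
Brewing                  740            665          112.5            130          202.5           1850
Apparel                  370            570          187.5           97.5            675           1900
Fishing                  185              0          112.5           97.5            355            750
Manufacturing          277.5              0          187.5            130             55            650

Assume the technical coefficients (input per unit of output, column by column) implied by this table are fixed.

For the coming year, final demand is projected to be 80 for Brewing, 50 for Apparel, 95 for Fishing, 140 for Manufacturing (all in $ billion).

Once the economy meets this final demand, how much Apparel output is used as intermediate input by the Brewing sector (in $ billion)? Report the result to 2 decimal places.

Technical coefficients a_ij = z_ij / X_j:
  a_BB = 740/1850 = 0.40, a_AB = 370/1850 = 0.20, a_FB = 185/1850 = 0.10, a_MB = 277.5/1850 = 0.15
  a_BA = 665/1900 = 0.35, a_AA = 570/1900 = 0.30, a_FA = 0/1900 = 0.00, a_MA = 0/1900 = 0.00
  a_BF = 112.5/750 = 0.15, a_AF = 187.5/750 = 0.25, a_FF = 112.5/750 = 0.15, a_MF = 187.5/750 = 0.25
  a_BM = 130/650 = 0.20, a_AM = 97.5/650 = 0.15, a_FM = 97.5/650 = 0.15, a_MM = 130/650 = 0.20
I − A =
  [   0.60    -0.35    -0.15    -0.20]
  [  -0.20     0.70    -0.25    -0.15]
  [  -0.10     0.00     0.85    -0.15]
  [  -0.15     0.00    -0.25     0.80]
Compute the cofactors C_ij = (−1)^(i+j)·(3×3 minor ij) of I−A; the adjugate is their transpose:
adj(I−A) = Cᵀ =
  [ 0.449750   0.224875   0.202125   0.192500]
  [ 0.177000   0.339625   0.172375   0.140250]
  [ 0.071750   0.035875   0.251125   0.071750]
  [ 0.106750   0.053375   0.116375   0.278250]
det(I−A) = Σ_j (I−A)_1j·C_1j = (0.60)(0.449750) + (-0.35)(0.177000) + (-0.15)(0.071750) + (-0.20)(0.106750) = 0.1757875
(I − A)⁻¹ = adj(I−A) / det(I−A) ≈
  [   2.5585     1.2792     1.1498     1.0951]
  [   1.0069     1.9320     0.9806     0.7978]
  [   0.4082     0.2041     1.4286     0.4082]
  [   0.6073     0.3036     0.6620     1.5829]
First solve x = (I − A)⁻¹ d = adj(I−A)·d / det(I−A); in particular x_B = (0.449750·80 + 0.224875·50 + 0.202125·95 + 0.192500·140) / 0.1757875 = 93.375625 / 0.1757875 ≈ 531.1847.
Intermediate flow from A to B: z_AB = a_AB · x_B = 0.20 × 93.375625 / 0.1757875 = 18.675125 / 0.1757875 ≈ 106.24.

z_AB = 106.24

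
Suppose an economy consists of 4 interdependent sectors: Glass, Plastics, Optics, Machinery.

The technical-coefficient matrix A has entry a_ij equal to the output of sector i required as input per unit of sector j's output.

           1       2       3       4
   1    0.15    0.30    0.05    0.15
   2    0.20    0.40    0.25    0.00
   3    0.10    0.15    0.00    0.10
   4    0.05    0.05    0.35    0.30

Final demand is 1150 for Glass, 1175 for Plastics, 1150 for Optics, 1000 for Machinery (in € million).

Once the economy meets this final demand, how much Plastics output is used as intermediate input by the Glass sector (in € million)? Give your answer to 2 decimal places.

I − A =
  [   0.85    -0.30    -0.05    -0.15]
  [  -0.20     0.60    -0.25     0.00]
  [  -0.10    -0.15     1.00    -0.10]
  [  -0.05    -0.05    -0.35     0.70]
Compute the cofactors C_ij = (−1)^(i+j)·(3×3 minor ij) of I−A; the adjugate is their transpose:
adj(I−A) = Cᵀ =
  [ 0.371500   0.220375   0.106875   0.094875]
  [ 0.151750   0.548750   0.164375   0.056000]
  [ 0.067000   0.115625   0.309000   0.058500]
  [ 0.070875   0.112750   0.173875   0.406125]
det(I−A) = Σ_j (I−A)_1j·C_1j = (0.85)(0.371500) + (-0.30)(0.151750) + (-0.05)(0.067000) + (-0.15)(0.070875) = 0.25626875
(I − A)⁻¹ = adj(I−A) / det(I−A) ≈
  [   1.4497     0.8599     0.4170     0.3702]
  [   0.5922     2.1413     0.6414     0.2185]
  [   0.2614     0.4512     1.2058     0.2283]
  [   0.2766     0.4400     0.6785     1.5848]
First solve x = (I − A)⁻¹ d = adj(I−A)·d / det(I−A); in particular x_1 = (0.371500·1150 + 0.220375·1175 + 0.106875·1150 + 0.094875·1000) / 0.25626875 = 903.946875 / 0.25626875 ≈ 3527.3395.
Intermediate flow from 2 to 1: z_21 = a_21 · x_1 = 0.20 × 903.946875 / 0.25626875 = 180.789375 / 0.25626875 ≈ 705.47.

z_21 = 705.47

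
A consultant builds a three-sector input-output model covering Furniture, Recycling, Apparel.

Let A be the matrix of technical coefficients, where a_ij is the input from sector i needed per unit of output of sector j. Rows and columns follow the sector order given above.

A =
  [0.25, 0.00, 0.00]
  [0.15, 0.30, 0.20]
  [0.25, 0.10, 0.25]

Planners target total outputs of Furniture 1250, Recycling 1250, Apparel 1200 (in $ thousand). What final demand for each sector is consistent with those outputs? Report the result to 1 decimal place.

d_F = 937.5, d_R = 447.5, d_A = 462.5

I − A =
  [   0.75     0.00     0.00]
  [  -0.15     0.70    -0.20]
  [  -0.25    -0.10     0.75]
d = (I − A) x:
  d_F = (+0.75)·1250 + (+0.00)·1250 + (+0.00)·1200 = 937.5
  d_R = (-0.15)·1250 + (+0.70)·1250 + (-0.20)·1200 = 447.5
  d_A = (-0.25)·1250 + (-0.10)·1250 + (+0.75)·1200 = 462.5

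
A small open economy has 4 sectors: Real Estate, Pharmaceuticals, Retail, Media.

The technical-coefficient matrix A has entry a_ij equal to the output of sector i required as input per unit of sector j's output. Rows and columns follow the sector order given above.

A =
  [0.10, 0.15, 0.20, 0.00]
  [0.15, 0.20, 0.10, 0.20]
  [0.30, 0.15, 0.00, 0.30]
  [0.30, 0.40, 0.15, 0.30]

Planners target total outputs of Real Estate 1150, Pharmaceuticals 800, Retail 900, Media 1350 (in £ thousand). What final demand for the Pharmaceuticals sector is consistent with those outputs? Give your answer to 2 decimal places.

d_2 = 107.50

I − A =
  [   0.90    -0.15    -0.20     0.00]
  [  -0.15     0.80    -0.10    -0.20]
  [  -0.30    -0.15     1.00    -0.30]
  [  -0.30    -0.40    -0.15     0.70]
d = (I − A) x:
  d_1 = (+0.90)·1150 + (-0.15)·800 + (-0.20)·900 + (+0.00)·1350 = 735.00
  d_2 = (-0.15)·1150 + (+0.80)·800 + (-0.10)·900 + (-0.20)·1350 = 107.50
  d_3 = (-0.30)·1150 + (-0.15)·800 + (+1.00)·900 + (-0.30)·1350 = 30.00
  d_4 = (-0.30)·1150 + (-0.40)·800 + (-0.15)·900 + (+0.70)·1350 = 145.00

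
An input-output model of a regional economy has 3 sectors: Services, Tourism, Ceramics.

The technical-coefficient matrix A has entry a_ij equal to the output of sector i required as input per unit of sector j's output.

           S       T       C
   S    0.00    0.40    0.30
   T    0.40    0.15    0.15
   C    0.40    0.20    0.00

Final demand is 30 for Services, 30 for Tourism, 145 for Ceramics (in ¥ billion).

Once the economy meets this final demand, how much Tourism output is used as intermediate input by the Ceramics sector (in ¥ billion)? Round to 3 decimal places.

z_TC = 36.309

I − A =
  [   1.00    -0.40    -0.30]
  [  -0.40     0.85    -0.15]
  [  -0.40    -0.20     1.00]
Cofactors of I−A, C_ij = (−1)^(i+j)·(minor ij) (rows/columns in the sector order above):
  C_11 = (0.85)(1.00) − (-0.15)(-0.20) = 0.8200
  C_12 = −[(-0.40)(1.00) − (-0.15)(-0.40)] = 0.4600
  C_13 = (-0.40)(-0.20) − (0.85)(-0.40) = 0.4200
  C_21 = −[(-0.40)(1.00) − (-0.30)(-0.20)] = 0.4600
  C_22 = (1.00)(1.00) − (-0.30)(-0.40) = 0.8800
  C_23 = −[(1.00)(-0.20) − (-0.40)(-0.40)] = 0.3600
  C_31 = (-0.40)(-0.15) − (-0.30)(0.85) = 0.3150
  C_32 = −[(1.00)(-0.15) − (-0.30)(-0.40)] = 0.2700
  C_33 = (1.00)(0.85) − (-0.40)(-0.40) = 0.6900
det(I−A) = Σ_j (I−A)_1j·C_1j = (1.00)(0.8200) + (-0.40)(0.4600) + (-0.30)(0.4200) = 0.5100
adj(I−A) = Cᵀ =
  [ 0.8200   0.4600   0.3150]
  [ 0.4600   0.8800   0.2700]
  [ 0.4200   0.3600   0.6900]
(I − A)⁻¹ = adj(I−A) / det(I−A) ≈
  [   1.6078     0.9020     0.6176]
  [   0.9020     1.7255     0.5294]
  [   0.8235     0.7059     1.3529]
First solve x = (I − A)⁻¹ d = adj(I−A)·d / det(I−A); in particular x_C = (0.4200·30 + 0.3600·30 + 0.6900·145) / 0.5100 = 123.45 / 0.5100 ≈ 242.05882.
Intermediate flow from T to C: z_TC = a_TC · x_C = 0.15 × 123.45 / 0.5100 = 18.5175 / 0.5100 ≈ 36.309.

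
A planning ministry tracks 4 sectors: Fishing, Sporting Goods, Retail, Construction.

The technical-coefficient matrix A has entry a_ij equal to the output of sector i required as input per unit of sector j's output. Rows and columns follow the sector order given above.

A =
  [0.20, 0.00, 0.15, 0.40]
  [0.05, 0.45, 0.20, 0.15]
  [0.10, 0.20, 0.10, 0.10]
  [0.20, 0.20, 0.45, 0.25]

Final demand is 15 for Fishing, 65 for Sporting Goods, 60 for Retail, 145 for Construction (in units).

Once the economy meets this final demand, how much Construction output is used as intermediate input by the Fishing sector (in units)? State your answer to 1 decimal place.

z_41 = 66.4

I − A =
  [   0.80     0.00    -0.15    -0.40]
  [  -0.05     0.55    -0.20    -0.15]
  [  -0.10    -0.20     0.90    -0.10]
  [  -0.20    -0.20    -0.45     0.75]
Compute the cofactors C_ij = (−1)^(i+j)·(3×3 minor ij) of I−A; the adjugate is their transpose:
adj(I−A) = Cᵀ =
  [ 0.272000   0.133500   0.172375   0.194750]
  [ 0.084250   0.399750   0.177125   0.148500]
  [ 0.063750   0.128000   0.258000   0.094000]
  [ 0.133250   0.219000   0.248000   0.354250]
det(I−A) = Σ_j (I−A)_1j·C_1j = (0.80)(0.272000) + (0.00)(0.084250) + (-0.15)(0.063750) + (-0.40)(0.133250) = 0.1547375
(I − A)⁻¹ = adj(I−A) / det(I−A) ≈
  [   1.7578     0.8628     1.1140     1.2586]
  [   0.5445     2.5834     1.1447     0.9597]
  [   0.4120     0.8272     1.6673     0.6075]
  [   0.8611     1.4153     1.6027     2.2894]
First solve x = (I − A)⁻¹ d = adj(I−A)·d / det(I−A); in particular x_1 = (0.272000·15 + 0.133500·65 + 0.172375·60 + 0.194750·145) / 0.1547375 = 51.33875 / 0.1547375 ≈ 331.780.
Intermediate flow from 4 to 1: z_41 = a_41 · x_1 = 0.20 × 51.33875 / 0.1547375 = 10.26775 / 0.1547375 ≈ 66.4.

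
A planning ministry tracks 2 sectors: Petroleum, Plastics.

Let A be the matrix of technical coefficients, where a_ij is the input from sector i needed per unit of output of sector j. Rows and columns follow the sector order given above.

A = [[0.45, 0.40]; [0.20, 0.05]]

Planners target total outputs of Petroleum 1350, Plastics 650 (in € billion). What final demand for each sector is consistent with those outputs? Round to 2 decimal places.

d_1 = 482.50, d_2 = 347.50

I − A =
  [   0.55    -0.40]
  [  -0.20     0.95]
d = (I − A) x:
  d_1 = (+0.55)·1350 + (-0.40)·650 = 482.50
  d_2 = (-0.20)·1350 + (+0.95)·650 = 347.50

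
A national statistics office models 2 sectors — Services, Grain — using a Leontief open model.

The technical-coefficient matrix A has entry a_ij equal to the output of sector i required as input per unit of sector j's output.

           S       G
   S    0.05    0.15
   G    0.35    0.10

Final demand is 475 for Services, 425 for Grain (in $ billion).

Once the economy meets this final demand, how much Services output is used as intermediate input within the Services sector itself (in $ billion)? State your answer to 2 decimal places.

z_SS = 30.61

I − A =
  [   0.95    -0.15]
  [  -0.35     0.90]
det(I−A) = (0.95)(0.90) − (-0.15)(-0.35) = 0.8025
adj(I−A) = [[0.90, 0.15], [0.35, 0.95]]
(I − A)⁻¹ = adj(I−A) / det(I−A) ≈
  [   1.1215     0.1869]
  [   0.4361     1.1838]
First solve x = (I − A)⁻¹ d = adj(I−A)·d / det(I−A); in particular x_S = (0.90·475 + 0.15·425) / 0.8025 = 491.25 / 0.8025 ≈ 612.1495.
Intermediate flow from S to S: z_SS = a_SS · x_S = 0.05 × 491.25 / 0.8025 = 24.5625 / 0.8025 ≈ 30.61.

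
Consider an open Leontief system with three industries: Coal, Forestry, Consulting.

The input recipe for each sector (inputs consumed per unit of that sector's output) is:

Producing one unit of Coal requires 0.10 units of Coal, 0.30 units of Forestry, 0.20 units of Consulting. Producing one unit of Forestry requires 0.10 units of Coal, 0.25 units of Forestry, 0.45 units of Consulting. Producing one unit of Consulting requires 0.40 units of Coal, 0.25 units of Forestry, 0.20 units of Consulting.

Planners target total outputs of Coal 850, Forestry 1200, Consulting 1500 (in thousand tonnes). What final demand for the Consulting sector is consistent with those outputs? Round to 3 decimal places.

I − A =
  [   0.90    -0.10    -0.40]
  [  -0.30     0.75    -0.25]
  [  -0.20    -0.45     0.80]
d = (I − A) x:
  d_1 = (+0.90)·850 + (-0.10)·1200 + (-0.40)·1500 = 45.000
  d_2 = (-0.30)·850 + (+0.75)·1200 + (-0.25)·1500 = 270.000
  d_3 = (-0.20)·850 + (-0.45)·1200 + (+0.80)·1500 = 490.000

d_3 = 490.000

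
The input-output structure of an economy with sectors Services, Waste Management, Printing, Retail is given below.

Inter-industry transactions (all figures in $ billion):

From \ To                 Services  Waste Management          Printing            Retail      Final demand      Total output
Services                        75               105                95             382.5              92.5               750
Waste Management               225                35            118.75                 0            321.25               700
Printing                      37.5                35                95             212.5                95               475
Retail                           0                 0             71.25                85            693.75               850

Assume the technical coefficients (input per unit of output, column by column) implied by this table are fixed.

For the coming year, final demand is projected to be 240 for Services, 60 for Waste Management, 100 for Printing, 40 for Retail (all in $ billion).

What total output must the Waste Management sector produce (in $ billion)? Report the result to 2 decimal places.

Technical coefficients a_ij = z_ij / X_j:
  a_11 = 75/750 = 0.10, a_21 = 225/750 = 0.30, a_31 = 37.5/750 = 0.05, a_41 = 0/750 = 0.00
  a_12 = 105/700 = 0.15, a_22 = 35/700 = 0.05, a_32 = 35/700 = 0.05, a_42 = 0/700 = 0.00
  a_13 = 95/475 = 0.20, a_23 = 118.75/475 = 0.25, a_33 = 95/475 = 0.20, a_43 = 71.25/475 = 0.15
  a_14 = 382.5/850 = 0.45, a_24 = 0/850 = 0.00, a_34 = 212.5/850 = 0.25, a_44 = 85/850 = 0.10
I − A =
  [   0.90    -0.15    -0.20    -0.45]
  [  -0.30     0.95    -0.25     0.00]
  [  -0.05    -0.05     0.80    -0.25]
  [   0.00     0.00    -0.15     0.90]
Compute the cofactors C_ij = (−1)^(i+j)·(3×3 minor ij) of I−A; the adjugate is their transpose:
adj(I−A) = Cᵀ =
  [ 0.637125   0.114750   0.268875   0.393250]
  [ 0.216000   0.601875   0.276750   0.184875]
  [ 0.056250   0.047250   0.729000   0.230625]
  [ 0.009375   0.007875   0.121500   0.622375]
det(I−A) = Σ_j (I−A)_1j·C_1j = (0.90)(0.637125) + (-0.15)(0.216000) + (-0.20)(0.056250) + (-0.45)(0.009375) = 0.52554375
(I − A)⁻¹ = adj(I−A) / det(I−A) ≈
  [   1.2123     0.2183     0.5116     0.7483]
  [   0.4110     1.1452     0.5266     0.3518]
  [   0.1070     0.0899     1.3871     0.4388]
  [   0.0178     0.0150     0.2312     1.1842]
x = (I − A)⁻¹ d = adj(I−A)·d / det(I−A), with det(I−A) = 0.52554375:
  x_1 = (0.637125·240 + 0.114750·60 + 0.268875·100 + 0.393250·40) / 0.52554375 = 202.4125 / 0.52554375 ≈ 385.15
  x_2 = (0.216000·240 + 0.601875·60 + 0.276750·100 + 0.184875·40) / 0.52554375 = 123.0225 / 0.52554375 ≈ 234.09
  x_3 = (0.056250·240 + 0.047250·60 + 0.729000·100 + 0.230625·40) / 0.52554375 = 98.46 / 0.52554375 ≈ 187.35
  x_4 = (0.009375·240 + 0.007875·60 + 0.121500·100 + 0.622375·40) / 0.52554375 = 39.7675 / 0.52554375 ≈ 75.67

x_2 = 234.09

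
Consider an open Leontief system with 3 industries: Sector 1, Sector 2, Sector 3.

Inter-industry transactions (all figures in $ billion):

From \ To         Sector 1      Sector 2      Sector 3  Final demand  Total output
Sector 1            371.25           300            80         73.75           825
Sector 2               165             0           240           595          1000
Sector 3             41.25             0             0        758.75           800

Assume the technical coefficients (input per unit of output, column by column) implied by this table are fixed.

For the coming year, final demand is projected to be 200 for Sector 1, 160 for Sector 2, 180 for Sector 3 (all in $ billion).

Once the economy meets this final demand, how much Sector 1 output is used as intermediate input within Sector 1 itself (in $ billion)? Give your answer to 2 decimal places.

Technical coefficients a_ij = z_ij / X_j:
  a_11 = 371.25/825 = 0.45, a_21 = 165/825 = 0.20, a_31 = 41.25/825 = 0.05
  a_12 = 300/1000 = 0.30, a_22 = 0/1000 = 0.00, a_32 = 0/1000 = 0.00
  a_13 = 80/800 = 0.10, a_23 = 240/800 = 0.30, a_33 = 0/800 = 0.00
I − A =
  [   0.55    -0.30    -0.10]
  [  -0.20     1.00    -0.30]
  [  -0.05     0.00     1.00]
Cofactors of I−A, C_ij = (−1)^(i+j)·(minor ij) (rows/columns in the sector order above):
  C_11 = (1.00)(1.00) − (-0.30)(0.00) = 1.0000
  C_12 = −[(-0.20)(1.00) − (-0.30)(-0.05)] = 0.2150
  C_13 = (-0.20)(0.00) − (1.00)(-0.05) = 0.0500
  C_21 = −[(-0.30)(1.00) − (-0.10)(0.00)] = 0.3000
  C_22 = (0.55)(1.00) − (-0.10)(-0.05) = 0.5450
  C_23 = −[(0.55)(0.00) − (-0.30)(-0.05)] = 0.0150
  C_31 = (-0.30)(-0.30) − (-0.10)(1.00) = 0.1900
  C_32 = −[(0.55)(-0.30) − (-0.10)(-0.20)] = 0.1850
  C_33 = (0.55)(1.00) − (-0.30)(-0.20) = 0.4900
det(I−A) = Σ_j (I−A)_1j·C_1j = (0.55)(1.0000) + (-0.30)(0.2150) + (-0.10)(0.0500) = 0.4805
adj(I−A) = Cᵀ =
  [ 1.0000   0.3000   0.1900]
  [ 0.2150   0.5450   0.1850]
  [ 0.0500   0.0150   0.4900]
(I − A)⁻¹ = adj(I−A) / det(I−A) ≈
  [   2.0812     0.6243     0.3954]
  [   0.4475     1.1342     0.3850]
  [   0.1041     0.0312     1.0198]
First solve x = (I − A)⁻¹ d = adj(I−A)·d / det(I−A); in particular x_1 = (1.0000·200 + 0.3000·160 + 0.1900·180) / 0.4805 = 282.20 / 0.4805 ≈ 587.3049.
Intermediate flow from 1 to 1: z_11 = a_11 · x_1 = 0.45 × 282.20 / 0.4805 = 126.99 / 0.4805 ≈ 264.29.

z_11 = 264.29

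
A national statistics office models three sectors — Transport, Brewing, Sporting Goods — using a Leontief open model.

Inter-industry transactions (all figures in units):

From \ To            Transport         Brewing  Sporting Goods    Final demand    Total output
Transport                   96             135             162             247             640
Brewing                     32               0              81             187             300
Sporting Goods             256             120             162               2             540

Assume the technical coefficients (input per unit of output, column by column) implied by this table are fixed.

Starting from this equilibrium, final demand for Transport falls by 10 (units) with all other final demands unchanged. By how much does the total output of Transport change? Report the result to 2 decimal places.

Δx_T = -17.06

Technical coefficients a_ij = z_ij / X_j:
  a_TT = 96/640 = 0.15, a_BT = 32/640 = 0.05, a_ST = 256/640 = 0.40
  a_TB = 135/300 = 0.45, a_BB = 0/300 = 0.00, a_SB = 120/300 = 0.40
  a_TS = 162/540 = 0.30, a_BS = 81/540 = 0.15, a_SS = 162/540 = 0.30
I − A =
  [   0.85    -0.45    -0.30]
  [  -0.05     1.00    -0.15]
  [  -0.40    -0.40     0.70]
Cofactors of I−A, C_ij = (−1)^(i+j)·(minor ij) (rows/columns in the sector order above):
  C_11 = (1.00)(0.70) − (-0.15)(-0.40) = 0.6400
  C_12 = −[(-0.05)(0.70) − (-0.15)(-0.40)] = 0.0950
  C_13 = (-0.05)(-0.40) − (1.00)(-0.40) = 0.4200
  C_21 = −[(-0.45)(0.70) − (-0.30)(-0.40)] = 0.4350
  C_22 = (0.85)(0.70) − (-0.30)(-0.40) = 0.4750
  C_23 = −[(0.85)(-0.40) − (-0.45)(-0.40)] = 0.5200
  C_31 = (-0.45)(-0.15) − (-0.30)(1.00) = 0.3675
  C_32 = −[(0.85)(-0.15) − (-0.30)(-0.05)] = 0.1425
  C_33 = (0.85)(1.00) − (-0.45)(-0.05) = 0.8275
det(I−A) = Σ_j (I−A)_1j·C_1j = (0.85)(0.6400) + (-0.45)(0.0950) + (-0.30)(0.4200) = 0.37525
adj(I−A) = Cᵀ =
  [ 0.6400   0.4350   0.3675]
  [ 0.0950   0.4750   0.1425]
  [ 0.4200   0.5200   0.8275]
(I − A)⁻¹ = adj(I−A) / det(I−A) ≈
  [   1.7055     1.1592     0.9793]
  [   0.2532     1.2658     0.3797]
  [   1.1193     1.3857     2.2052]
Δx = (I − A)⁻¹ Δd with Δd having -10 in the Transport component and 0 elsewhere.
So Δx_T = L_TT · (-10), where L_TT = adj(I−A)_TT / det(I−A) = 0.6400 / 0.37525.
Δx_T = 0.6400 × (-10) / 0.37525 = -6.40 / 0.37525 ≈ -17.06.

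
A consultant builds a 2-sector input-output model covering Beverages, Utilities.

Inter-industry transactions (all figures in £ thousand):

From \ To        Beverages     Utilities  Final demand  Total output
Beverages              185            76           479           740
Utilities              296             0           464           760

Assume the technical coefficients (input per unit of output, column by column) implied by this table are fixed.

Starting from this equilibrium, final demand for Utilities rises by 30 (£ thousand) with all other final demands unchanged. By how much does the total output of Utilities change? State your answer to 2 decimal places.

Δx_U = 31.69

Technical coefficients a_ij = z_ij / X_j:
  a_BB = 185/740 = 0.25, a_UB = 296/740 = 0.40
  a_BU = 76/760 = 0.10, a_UU = 0/760 = 0.00
I − A =
  [   0.75    -0.10]
  [  -0.40     1.00]
det(I−A) = (0.75)(1.00) − (-0.10)(-0.40) = 0.7100
adj(I−A) = [[1.00, 0.10], [0.40, 0.75]]
(I − A)⁻¹ = adj(I−A) / det(I−A) ≈
  [   1.4085     0.1408]
  [   0.5634     1.0563]
Δx = (I − A)⁻¹ Δd with Δd having +30 in the Utilities component and 0 elsewhere.
So Δx_U = L_UU · (+30), where L_UU = adj(I−A)_UU / det(I−A) = 0.75 / 0.7100.
Δx_U = 0.75 × (+30) / 0.7100 = 22.50 / 0.7100 ≈ 31.69.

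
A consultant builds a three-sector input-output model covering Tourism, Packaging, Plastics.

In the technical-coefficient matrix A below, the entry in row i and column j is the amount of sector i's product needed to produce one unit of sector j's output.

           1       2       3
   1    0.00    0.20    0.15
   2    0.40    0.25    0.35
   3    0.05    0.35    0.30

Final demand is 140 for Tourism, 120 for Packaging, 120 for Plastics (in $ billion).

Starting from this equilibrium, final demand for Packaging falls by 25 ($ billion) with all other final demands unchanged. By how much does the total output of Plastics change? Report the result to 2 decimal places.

Δx_3 = -28.45

I − A =
  [   1.00    -0.20    -0.15]
  [  -0.40     0.75    -0.35]
  [  -0.05    -0.35     0.70]
Cofactors of I−A, C_ij = (−1)^(i+j)·(minor ij) (rows/columns in the sector order above):
  C_11 = (0.75)(0.70) − (-0.35)(-0.35) = 0.4025
  C_12 = −[(-0.40)(0.70) − (-0.35)(-0.05)] = 0.2975
  C_13 = (-0.40)(-0.35) − (0.75)(-0.05) = 0.1775
  C_21 = −[(-0.20)(0.70) − (-0.15)(-0.35)] = 0.1925
  C_22 = (1.00)(0.70) − (-0.15)(-0.05) = 0.6925
  C_23 = −[(1.00)(-0.35) − (-0.20)(-0.05)] = 0.3600
  C_31 = (-0.20)(-0.35) − (-0.15)(0.75) = 0.1825
  C_32 = −[(1.00)(-0.35) − (-0.15)(-0.40)] = 0.4100
  C_33 = (1.00)(0.75) − (-0.20)(-0.40) = 0.6700
det(I−A) = Σ_j (I−A)_1j·C_1j = (1.00)(0.4025) + (-0.20)(0.2975) + (-0.15)(0.1775) = 0.316375
adj(I−A) = Cᵀ =
  [ 0.4025   0.1925   0.1825]
  [ 0.2975   0.6925   0.4100]
  [ 0.1775   0.3600   0.6700]
(I − A)⁻¹ = adj(I−A) / det(I−A) ≈
  [   1.2722     0.6085     0.5768]
  [   0.9403     2.1889     1.2959]
  [   0.5610     1.1379     2.1177]
Δx = (I − A)⁻¹ Δd with Δd having -25 in the Packaging component and 0 elsewhere.
So Δx_3 = L_32 · (-25), where L_32 = adj(I−A)_32 / det(I−A) = 0.3600 / 0.316375.
Δx_3 = 0.3600 × (-25) / 0.316375 = -9.00 / 0.316375 ≈ -28.45.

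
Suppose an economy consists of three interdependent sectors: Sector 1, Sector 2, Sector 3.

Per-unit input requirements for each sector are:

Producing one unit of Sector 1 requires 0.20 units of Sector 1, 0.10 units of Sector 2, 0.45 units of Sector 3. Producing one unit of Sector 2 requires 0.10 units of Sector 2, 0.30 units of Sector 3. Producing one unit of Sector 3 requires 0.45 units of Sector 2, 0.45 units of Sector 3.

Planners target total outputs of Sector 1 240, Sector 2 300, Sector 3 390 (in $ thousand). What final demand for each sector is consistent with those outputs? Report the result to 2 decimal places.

d_1 = 192.00, d_2 = 70.50, d_3 = 16.50

I − A =
  [   0.80     0.00     0.00]
  [  -0.10     0.90    -0.45]
  [  -0.45    -0.30     0.55]
d = (I − A) x:
  d_1 = (+0.80)·240 + (+0.00)·300 + (+0.00)·390 = 192.00
  d_2 = (-0.10)·240 + (+0.90)·300 + (-0.45)·390 = 70.50
  d_3 = (-0.45)·240 + (-0.30)·300 + (+0.55)·390 = 16.50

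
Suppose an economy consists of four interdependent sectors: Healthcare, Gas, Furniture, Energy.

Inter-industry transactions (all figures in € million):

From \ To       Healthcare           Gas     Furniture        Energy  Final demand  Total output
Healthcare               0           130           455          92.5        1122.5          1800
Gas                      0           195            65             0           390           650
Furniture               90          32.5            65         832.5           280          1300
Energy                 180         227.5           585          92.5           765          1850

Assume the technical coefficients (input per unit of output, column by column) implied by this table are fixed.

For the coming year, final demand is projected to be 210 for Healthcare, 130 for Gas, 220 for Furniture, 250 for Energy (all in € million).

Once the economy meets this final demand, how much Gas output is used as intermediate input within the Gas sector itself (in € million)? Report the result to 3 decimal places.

Technical coefficients a_ij = z_ij / X_j:
  a_HH = 0/1800 = 0.00, a_GH = 0/1800 = 0.00, a_FH = 90/1800 = 0.05, a_EH = 180/1800 = 0.10
  a_HG = 130/650 = 0.20, a_GG = 195/650 = 0.30, a_FG = 32.5/650 = 0.05, a_EG = 227.5/650 = 0.35
  a_HF = 455/1300 = 0.35, a_GF = 65/1300 = 0.05, a_FF = 65/1300 = 0.05, a_EF = 585/1300 = 0.45
  a_HE = 92.5/1850 = 0.05, a_GE = 0/1850 = 0.00, a_FE = 832.5/1850 = 0.45, a_EE = 92.5/1850 = 0.05
I − A =
  [   1.00    -0.20    -0.35    -0.05]
  [   0.00     0.70    -0.05     0.00]
  [  -0.05    -0.05     0.95    -0.45]
  [  -0.10    -0.35    -0.45     0.95]
Compute the cofactors C_ij = (−1)^(i+j)·(3×3 minor ij) of I−A; the adjugate is their transpose:
adj(I−A) = Cᵀ =
  [ 0.479750   0.229500   0.258875   0.147875]
  [ 0.004625   0.661750   0.047250   0.022625]
  [ 0.064750   0.224125   0.661500   0.316750]
  [ 0.082875   0.374125   0.358000   0.649750]
det(I−A) = Σ_j (I−A)_1j·C_1j = (1.00)(0.479750) + (-0.20)(0.004625) + (-0.35)(0.064750) + (-0.05)(0.082875) = 0.45201875
(I − A)⁻¹ = adj(I−A) / det(I−A) ≈
  [   1.0613     0.5077     0.5727     0.3271]
  [   0.0102     1.4640     0.1045     0.0501]
  [   0.1432     0.4958     1.4634     0.7007]
  [   0.1833     0.8277     0.7920     1.4374]
First solve x = (I − A)⁻¹ d = adj(I−A)·d / det(I−A); in particular x_G = (0.004625·210 + 0.661750·130 + 0.047250·220 + 0.022625·250) / 0.45201875 = 103.05 / 0.45201875 ≈ 227.97727.
Intermediate flow from G to G: z_GG = a_GG · x_G = 0.30 × 103.05 / 0.45201875 = 30.915 / 0.45201875 ≈ 68.393.

z_GG = 68.393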